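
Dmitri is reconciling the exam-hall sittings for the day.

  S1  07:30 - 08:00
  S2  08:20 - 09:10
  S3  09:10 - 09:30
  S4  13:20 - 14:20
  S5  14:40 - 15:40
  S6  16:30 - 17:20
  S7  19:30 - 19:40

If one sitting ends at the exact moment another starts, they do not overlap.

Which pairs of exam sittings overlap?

Two intervals overlap when each starts before the other ends.
Sorted by start: S1, S2, S3, S4, S5, S6, S7.
S2 starts after S1 ends — done with S1.
S3 starts exactly when S2 ends (back-to-back, no overlap) — done with S2.
S4 starts after S3 ends — done with S3.
S5 starts after S4 ends — done with S4.
S6 starts after S5 ends — done with S5.
S7 starts after S6 ends.

none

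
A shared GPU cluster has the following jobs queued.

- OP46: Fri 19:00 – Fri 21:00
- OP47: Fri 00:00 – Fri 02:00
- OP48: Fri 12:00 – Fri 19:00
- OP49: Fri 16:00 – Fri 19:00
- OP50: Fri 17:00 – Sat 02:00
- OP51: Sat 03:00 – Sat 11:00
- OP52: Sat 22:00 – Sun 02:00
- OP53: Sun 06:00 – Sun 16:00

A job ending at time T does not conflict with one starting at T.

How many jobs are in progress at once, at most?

3

Walk through starts and ends in time order (an end at T is processed before a start at T):
Fri 00:00 start OP47 → 1
Fri 02:00 end OP47 → 0
Fri 12:00 start OP48 → 1
Fri 16:00 start OP49 → 2
Fri 17:00 start OP50 → 3
Fri 19:00 end OP48 → 2
Fri 19:00 end OP49 → 1
Fri 19:00 start OP46 → 2
Fri 21:00 end OP46 → 1
Sat 02:00 end OP50 → 0
Sat 03:00 start OP51 → 1
Sat 11:00 end OP51 → 0
Sat 22:00 start OP52 → 1
Sun 02:00 end OP52 → 0
Sun 06:00 start OP53 → 1
Sun 16:00 end OP53 → 0
Peak is 3, at Fri 17:00 (OP48, OP49, OP50).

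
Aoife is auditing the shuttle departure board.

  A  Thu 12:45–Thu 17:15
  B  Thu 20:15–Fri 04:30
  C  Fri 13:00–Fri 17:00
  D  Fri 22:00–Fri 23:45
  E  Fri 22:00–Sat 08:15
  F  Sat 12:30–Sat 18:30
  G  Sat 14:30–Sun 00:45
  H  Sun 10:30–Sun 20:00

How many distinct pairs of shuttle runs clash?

Check each pair: they overlap iff neither finishes before the other starts.
Sorted by start: A, B, C, D, E, F, G, H.
B starts after A ends, so nothing later overlaps A either.
C starts after B ends, so nothing later overlaps B either.
D starts after C ends, so nothing later overlaps C either.
E starts before D ends → D and E overlap.
F starts after D ends, so nothing later overlaps D either.
F starts after E ends, so nothing later overlaps E either.
G starts before F ends → F and G overlap.
H starts after F ends.
H starts after G ends.
Overlapping pairs: D & E, F & G — 2 in total.

2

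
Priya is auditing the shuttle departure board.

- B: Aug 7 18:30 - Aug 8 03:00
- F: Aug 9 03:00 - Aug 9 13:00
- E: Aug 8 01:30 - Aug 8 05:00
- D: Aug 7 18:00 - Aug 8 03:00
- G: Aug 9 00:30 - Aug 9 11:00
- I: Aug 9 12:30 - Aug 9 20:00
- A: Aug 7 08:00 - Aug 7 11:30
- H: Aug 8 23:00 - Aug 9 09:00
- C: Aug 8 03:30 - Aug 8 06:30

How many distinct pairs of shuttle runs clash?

8

Sorted by start: A, D, B, E, C, H, G, F, I.
D starts after A ends; A is clear from here.
B starts before D ends → D and B overlap.
E starts before D ends → D and E overlap.
C starts after D ends; D is clear from here.
E starts before B ends → B and E overlap.
C starts after B ends; B is clear from here.
C starts before E ends → E and C overlap.
H starts after E ends; E is clear from here.
H starts after C ends; C is clear from here.
G starts before H ends → H and G overlap.
F starts before H ends → H and F overlap.
I starts after H ends.
F starts before G ends → G and F overlap.
I starts after G ends.
I starts before F ends → F and I overlap.
Overlapping pairs: B & D, B & E, C & E, D & E, F & G, F & H, F & I, G & H — 8 in total.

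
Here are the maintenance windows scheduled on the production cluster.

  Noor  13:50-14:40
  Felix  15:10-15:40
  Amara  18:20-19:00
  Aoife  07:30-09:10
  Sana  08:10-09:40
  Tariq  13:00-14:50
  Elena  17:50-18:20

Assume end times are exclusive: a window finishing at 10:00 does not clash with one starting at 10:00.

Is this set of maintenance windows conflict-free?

Check each pair: they overlap iff neither finishes before the other starts.
Sorted by start: Aoife, Sana, Tariq, Noor, Felix, Elena, Amara.
Sana starts before Aoife ends → Aoife and Sana overlap.
That's a conflict, so the schedule is not conflict-free.

No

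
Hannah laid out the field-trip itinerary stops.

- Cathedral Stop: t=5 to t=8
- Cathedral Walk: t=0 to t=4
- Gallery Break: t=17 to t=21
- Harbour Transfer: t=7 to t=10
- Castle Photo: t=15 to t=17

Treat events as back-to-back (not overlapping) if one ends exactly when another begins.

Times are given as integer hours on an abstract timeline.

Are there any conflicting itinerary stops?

Sorted by start: Cathedral Walk, Cathedral Stop, Harbour Transfer, Castle Photo, Gallery Break.
Cathedral Stop starts after Cathedral Walk ends, so nothing later overlaps Cathedral Walk either.
Harbour Transfer starts before Cathedral Stop ends → Cathedral Stop and Harbour Transfer overlap.
That's a conflict, so the schedule is not conflict-free.

Yes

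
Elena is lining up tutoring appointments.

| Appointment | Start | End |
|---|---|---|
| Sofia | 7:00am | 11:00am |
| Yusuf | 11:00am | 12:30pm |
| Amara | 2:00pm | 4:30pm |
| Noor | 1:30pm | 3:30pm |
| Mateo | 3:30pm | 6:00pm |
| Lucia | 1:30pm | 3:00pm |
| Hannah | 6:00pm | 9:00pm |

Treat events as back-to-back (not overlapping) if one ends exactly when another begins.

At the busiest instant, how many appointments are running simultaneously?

3

Sort all start/end points and keep a running count:
7:00am start Sofia → 1
11:00am end Sofia → 0
11:00am start Yusuf → 1
12:30pm end Yusuf → 0
1:30pm start Lucia → 1
1:30pm start Noor → 2
2:00pm start Amara → 3
3:00pm end Lucia → 2
3:30pm end Noor → 1
3:30pm start Mateo → 2
4:30pm end Amara → 1
6:00pm end Mateo → 0
6:00pm start Hannah → 1
9:00pm end Hannah → 0
Peak is 3, at 2:00pm (Amara, Lucia, Noor).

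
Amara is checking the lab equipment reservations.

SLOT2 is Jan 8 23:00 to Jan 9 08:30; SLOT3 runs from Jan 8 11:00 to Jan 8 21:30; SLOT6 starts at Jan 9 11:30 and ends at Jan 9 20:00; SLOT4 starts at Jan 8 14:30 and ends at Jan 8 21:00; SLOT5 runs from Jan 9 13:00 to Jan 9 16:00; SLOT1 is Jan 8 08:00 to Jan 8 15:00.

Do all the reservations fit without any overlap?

No

Two intervals overlap when each starts before the other ends.
Sorted by start: SLOT1, SLOT3, SLOT4, SLOT2, SLOT6, SLOT5.
SLOT3 starts before SLOT1 ends → SLOT1 and SLOT3 overlap.
That's a conflict, so the schedule is not conflict-free.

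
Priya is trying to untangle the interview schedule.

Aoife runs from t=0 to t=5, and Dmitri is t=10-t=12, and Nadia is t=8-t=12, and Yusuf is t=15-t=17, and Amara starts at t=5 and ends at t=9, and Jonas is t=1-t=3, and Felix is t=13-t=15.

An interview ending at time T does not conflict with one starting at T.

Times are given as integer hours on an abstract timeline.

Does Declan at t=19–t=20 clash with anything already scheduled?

No — it doesn't clash with anything

Aoife: ends t=5 at or before Declan starts t=19 → clear.
Jonas: ends t=3 at or before Declan starts t=19 → clear.
Amara: ends t=9 at or before Declan starts t=19 → clear.
Nadia: ends t=12 at or before Declan starts t=19 → clear.
Dmitri: ends t=12 at or before Declan starts t=19 → clear.
Felix: ends t=15 at or before Declan starts t=19 → clear.
Yusuf: ends t=17 at or before Declan starts t=19 → clear.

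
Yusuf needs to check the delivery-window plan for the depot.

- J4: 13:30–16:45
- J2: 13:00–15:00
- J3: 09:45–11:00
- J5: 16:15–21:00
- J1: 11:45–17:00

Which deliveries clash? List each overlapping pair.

Check each pair: they overlap iff neither finishes before the other starts.
Sorted by start: J3, J1, J2, J4, J5.
J1 starts after J3 ends; J3 is clear from here.
J2 starts before J1 ends → J1 and J2 overlap.
J4 starts before J1 ends → J1 and J4 overlap.
J5 starts before J1 ends → J1 and J5 overlap.
J4 starts before J2 ends → J2 and J4 overlap.
J5 starts after J2 ends.
J5 starts before J4 ends → J4 and J5 overlap.

J1 & J2, J1 & J4, J1 & J5, J2 & J4, J4 & J5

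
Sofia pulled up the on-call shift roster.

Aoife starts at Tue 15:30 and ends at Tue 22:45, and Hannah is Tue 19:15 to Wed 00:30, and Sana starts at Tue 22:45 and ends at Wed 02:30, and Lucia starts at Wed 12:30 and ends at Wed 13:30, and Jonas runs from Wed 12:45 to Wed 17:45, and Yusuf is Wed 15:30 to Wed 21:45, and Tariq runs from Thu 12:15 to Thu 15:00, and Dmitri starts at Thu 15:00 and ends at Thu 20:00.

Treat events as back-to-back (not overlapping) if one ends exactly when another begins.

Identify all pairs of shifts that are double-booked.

Sorted by start: Aoife, Hannah, Sana, Lucia, Jonas, Yusuf, Tariq, Dmitri.
Hannah starts before Aoife ends → Aoife and Hannah overlap.
Sana starts exactly when Aoife ends (back-to-back, no overlap), so Aoife has no further overlaps.
Sana starts before Hannah ends → Hannah and Sana overlap.
Lucia starts after Hannah ends, so Hannah has no further overlaps.
Lucia starts after Sana ends, so Sana has no further overlaps.
Jonas starts before Lucia ends → Lucia and Jonas overlap.
Yusuf starts after Lucia ends, so Lucia has no further overlaps.
Yusuf starts before Jonas ends → Jonas and Yusuf overlap.
Tariq starts after Jonas ends, so Jonas has no further overlaps.
Tariq starts after Yusuf ends, so Yusuf has no further overlaps.
Dmitri starts exactly when Tariq ends (back-to-back, no overlap).

Aoife & Hannah, Hannah & Sana, Jonas & Lucia, Jonas & Yusuf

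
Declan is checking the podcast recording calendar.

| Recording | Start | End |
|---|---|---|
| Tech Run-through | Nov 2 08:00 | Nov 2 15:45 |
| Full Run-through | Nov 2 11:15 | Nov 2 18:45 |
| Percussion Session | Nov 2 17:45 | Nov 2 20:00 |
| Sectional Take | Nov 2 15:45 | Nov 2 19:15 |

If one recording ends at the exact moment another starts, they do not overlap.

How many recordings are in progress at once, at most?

Walk through starts and ends in time order (an end at T is processed before a start at T):
Nov 2 08:00 start Tech Run-through → 1
Nov 2 11:15 start Full Run-through → 2
Nov 2 15:45 end Tech Run-through → 1
Nov 2 15:45 start Sectional Take → 2
Nov 2 17:45 start Percussion Session → 3
Nov 2 18:45 end Full Run-through → 2
Nov 2 19:15 end Sectional Take → 1
Nov 2 20:00 end Percussion Session → 0
Peak is 3, at Nov 2 17:45 (Full Run-through, Percussion Session, Sectional Take).

3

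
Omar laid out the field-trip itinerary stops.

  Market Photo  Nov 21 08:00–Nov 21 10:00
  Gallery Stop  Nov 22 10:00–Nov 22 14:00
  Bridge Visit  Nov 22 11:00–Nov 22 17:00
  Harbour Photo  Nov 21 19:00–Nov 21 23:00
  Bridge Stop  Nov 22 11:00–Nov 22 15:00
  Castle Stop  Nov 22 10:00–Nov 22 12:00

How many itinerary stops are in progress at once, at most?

Sort all start/end points and keep a running count:
Nov 21 08:00 start Market Photo → 1
Nov 21 10:00 end Market Photo → 0
Nov 21 19:00 start Harbour Photo → 1
Nov 21 23:00 end Harbour Photo → 0
Nov 22 10:00 start Castle Stop → 1
Nov 22 10:00 start Gallery Stop → 2
Nov 22 11:00 start Bridge Stop → 3
Nov 22 11:00 start Bridge Visit → 4
Nov 22 12:00 end Castle Stop → 3
Nov 22 14:00 end Gallery Stop → 2
Nov 22 15:00 end Bridge Stop → 1
Nov 22 17:00 end Bridge Visit → 0
Peak is 4, at Nov 22 11:00 (Bridge Stop, Bridge Visit, Castle Stop, Gallery Stop).

4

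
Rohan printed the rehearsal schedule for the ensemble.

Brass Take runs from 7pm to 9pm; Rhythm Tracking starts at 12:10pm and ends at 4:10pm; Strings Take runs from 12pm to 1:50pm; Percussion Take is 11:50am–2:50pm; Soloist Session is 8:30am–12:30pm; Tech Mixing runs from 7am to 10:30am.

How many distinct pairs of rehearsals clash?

7

Two intervals overlap when each starts before the other ends.
Sorted by start: Tech Mixing, Soloist Session, Percussion Take, Strings Take, Rhythm Tracking, Brass Take.
Soloist Session starts before Tech Mixing ends → Tech Mixing and Soloist Session overlap.
Percussion Take starts after Tech Mixing ends; Tech Mixing is clear from here.
Percussion Take starts before Soloist Session ends → Soloist Session and Percussion Take overlap.
Strings Take starts before Soloist Session ends → Soloist Session and Strings Take overlap.
Rhythm Tracking starts before Soloist Session ends → Soloist Session and Rhythm Tracking overlap.
Brass Take starts after Soloist Session ends.
Strings Take starts before Percussion Take ends → Percussion Take and Strings Take overlap.
Rhythm Tracking starts before Percussion Take ends → Percussion Take and Rhythm Tracking overlap.
Brass Take starts after Percussion Take ends.
Rhythm Tracking starts before Strings Take ends → Strings Take and Rhythm Tracking overlap.
Brass Take starts after Strings Take ends.
Brass Take starts after Rhythm Tracking ends.
Overlapping pairs: Percussion Take & Rhythm Tracking, Percussion Take & Soloist Session, Percussion Take & Strings Take, Rhythm Tracking & Soloist Session, Rhythm Tracking & Strings Take, Soloist Session & Strings Take, Soloist Session & Tech Mixing — 7 in total.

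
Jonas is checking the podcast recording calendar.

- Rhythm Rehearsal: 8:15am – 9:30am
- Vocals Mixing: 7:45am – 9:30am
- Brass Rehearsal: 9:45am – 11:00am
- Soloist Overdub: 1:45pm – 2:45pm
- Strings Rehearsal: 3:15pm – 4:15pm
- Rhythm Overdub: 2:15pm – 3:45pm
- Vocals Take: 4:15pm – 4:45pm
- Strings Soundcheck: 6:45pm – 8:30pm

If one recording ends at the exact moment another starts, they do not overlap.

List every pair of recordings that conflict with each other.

Rhythm Overdub & Soloist Overdub, Rhythm Overdub & Strings Rehearsal, Rhythm Rehearsal & Vocals Mixing

Check each pair: they overlap iff neither finishes before the other starts.
Sorted by start: Vocals Mixing, Rhythm Rehearsal, Brass Rehearsal, Soloist Overdub, Rhythm Overdub, Strings Rehearsal, Vocals Take, Strings Soundcheck.
Rhythm Rehearsal starts before Vocals Mixing ends → Vocals Mixing and Rhythm Rehearsal overlap.
Brass Rehearsal starts after Vocals Mixing ends, so nothing later overlaps Vocals Mixing either.
Brass Rehearsal starts after Rhythm Rehearsal ends, so nothing later overlaps Rhythm Rehearsal either.
Soloist Overdub starts after Brass Rehearsal ends, so nothing later overlaps Brass Rehearsal either.
Rhythm Overdub starts before Soloist Overdub ends → Soloist Overdub and Rhythm Overdub overlap.
Strings Rehearsal starts after Soloist Overdub ends, so nothing later overlaps Soloist Overdub either.
Strings Rehearsal starts before Rhythm Overdub ends → Rhythm Overdub and Strings Rehearsal overlap.
Vocals Take starts after Rhythm Overdub ends, so nothing later overlaps Rhythm Overdub either.
Vocals Take starts exactly when Strings Rehearsal ends (back-to-back, no overlap), so nothing later overlaps Strings Rehearsal either.
Strings Soundcheck starts after Vocals Take ends.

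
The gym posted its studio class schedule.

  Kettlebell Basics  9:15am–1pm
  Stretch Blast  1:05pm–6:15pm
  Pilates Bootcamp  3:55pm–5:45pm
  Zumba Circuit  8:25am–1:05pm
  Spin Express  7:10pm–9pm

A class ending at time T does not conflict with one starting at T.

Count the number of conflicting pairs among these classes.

2

Two intervals overlap when each starts before the other ends.
Sorted by start: Zumba Circuit, Kettlebell Basics, Stretch Blast, Pilates Bootcamp, Spin Express.
Kettlebell Basics starts before Zumba Circuit ends → Zumba Circuit and Kettlebell Basics overlap.
Stretch Blast starts exactly when Zumba Circuit ends (back-to-back, no overlap), so nothing later overlaps Zumba Circuit either.
Stretch Blast starts after Kettlebell Basics ends, so nothing later overlaps Kettlebell Basics either.
Pilates Bootcamp starts before Stretch Blast ends → Stretch Blast and Pilates Bootcamp overlap.
Spin Express starts after Stretch Blast ends.
Spin Express starts after Pilates Bootcamp ends.
Overlapping pairs: Kettlebell Basics & Zumba Circuit, Pilates Bootcamp & Stretch Blast — 2 in total.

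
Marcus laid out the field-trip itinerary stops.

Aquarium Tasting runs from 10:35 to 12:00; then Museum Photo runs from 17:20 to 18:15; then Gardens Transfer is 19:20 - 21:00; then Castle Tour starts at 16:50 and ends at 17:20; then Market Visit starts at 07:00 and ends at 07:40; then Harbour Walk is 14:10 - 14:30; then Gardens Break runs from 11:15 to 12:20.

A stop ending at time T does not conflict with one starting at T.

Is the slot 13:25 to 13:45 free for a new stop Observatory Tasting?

Yes — the slot is free

Market Visit: ends 07:40 at or before Observatory Tasting starts 13:25 → clear.
Aquarium Tasting: ends 12:00 at or before Observatory Tasting starts 13:25 → clear.
Gardens Break: ends 12:20 at or before Observatory Tasting starts 13:25 → clear.
Harbour Walk: starts 14:10 at or after Observatory Tasting ends 13:45 → clear.
Castle Tour: starts 16:50 at or after Observatory Tasting ends 13:45 → clear.
Museum Photo: starts 17:20 at or after Observatory Tasting ends 13:45 → clear.
Gardens Transfer: starts 19:20 at or after Observatory Tasting ends 13:45 → clear.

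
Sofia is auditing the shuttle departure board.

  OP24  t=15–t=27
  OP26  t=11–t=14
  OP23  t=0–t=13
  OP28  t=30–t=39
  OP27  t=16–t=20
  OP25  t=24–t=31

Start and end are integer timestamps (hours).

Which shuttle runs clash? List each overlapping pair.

OP23 & OP26, OP24 & OP25, OP24 & OP27, OP25 & OP28

Sorted by start: OP23, OP26, OP24, OP27, OP25, OP28.
OP26 starts before OP23 ends → OP23 and OP26 overlap.
OP24 starts after OP23 ends — done with OP23.
OP24 starts after OP26 ends — done with OP26.
OP27 starts before OP24 ends → OP24 and OP27 overlap.
OP25 starts before OP24 ends → OP24 and OP25 overlap.
OP28 starts after OP24 ends.
OP25 starts after OP27 ends — done with OP27.
OP28 starts before OP25 ends → OP25 and OP28 overlap.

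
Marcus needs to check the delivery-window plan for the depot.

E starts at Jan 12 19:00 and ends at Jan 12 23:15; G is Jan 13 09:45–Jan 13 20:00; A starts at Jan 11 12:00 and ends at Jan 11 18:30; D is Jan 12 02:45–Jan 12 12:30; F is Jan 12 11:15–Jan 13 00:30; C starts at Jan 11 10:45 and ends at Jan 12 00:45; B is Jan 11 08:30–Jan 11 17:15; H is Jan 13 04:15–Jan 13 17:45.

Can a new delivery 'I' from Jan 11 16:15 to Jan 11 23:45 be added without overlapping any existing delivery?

No — it overlaps A, B, C

B: starts Jan 11 08:30 before I ends Jan 11 23:45, and ends Jan 11 17:15 after I starts Jan 11 16:15 → overlap.
C: starts Jan 11 10:45 before I ends Jan 11 23:45, and ends Jan 12 00:45 after I starts Jan 11 16:15 → overlap.
A: starts Jan 11 12:00 before I ends Jan 11 23:45, and ends Jan 11 18:30 after I starts Jan 11 16:15 → overlap.
D: starts Jan 12 02:45 at or after I ends Jan 11 23:45 → clear.
F: starts Jan 12 11:15 at or after I ends Jan 11 23:45 → clear.
E: starts Jan 12 19:00 at or after I ends Jan 11 23:45 → clear.
H: starts Jan 13 04:15 at or after I ends Jan 11 23:45 → clear.
G: starts Jan 13 09:45 at or after I ends Jan 11 23:45 → clear.
I overlaps A, B, C.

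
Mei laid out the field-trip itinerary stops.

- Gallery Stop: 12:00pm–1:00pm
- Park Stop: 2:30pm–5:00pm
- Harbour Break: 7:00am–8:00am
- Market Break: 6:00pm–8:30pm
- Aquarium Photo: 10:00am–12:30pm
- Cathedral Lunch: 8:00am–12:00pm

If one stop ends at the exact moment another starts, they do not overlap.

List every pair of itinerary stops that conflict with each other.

Two intervals overlap when each starts before the other ends.
Sorted by start: Harbour Break, Cathedral Lunch, Aquarium Photo, Gallery Stop, Park Stop, Market Break.
Cathedral Lunch starts exactly when Harbour Break ends (back-to-back, no overlap) — done with Harbour Break.
Aquarium Photo starts before Cathedral Lunch ends → Cathedral Lunch and Aquarium Photo overlap.
Gallery Stop starts exactly when Cathedral Lunch ends (back-to-back, no overlap) — done with Cathedral Lunch.
Gallery Stop starts before Aquarium Photo ends → Aquarium Photo and Gallery Stop overlap.
Park Stop starts after Aquarium Photo ends — done with Aquarium Photo.
Park Stop starts after Gallery Stop ends — done with Gallery Stop.
Market Break starts after Park Stop ends.

Aquarium Photo & Cathedral Lunch, Aquarium Photo & Gallery Stop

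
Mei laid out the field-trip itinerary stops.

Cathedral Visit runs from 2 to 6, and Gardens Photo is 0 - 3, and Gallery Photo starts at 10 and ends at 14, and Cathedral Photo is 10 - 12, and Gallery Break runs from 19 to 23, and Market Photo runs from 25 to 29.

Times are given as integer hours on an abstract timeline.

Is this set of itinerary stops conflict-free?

No

Two intervals overlap when each starts before the other ends.
Sorted by start: Gardens Photo, Cathedral Visit, Gallery Photo, Cathedral Photo, Gallery Break, Market Photo.
Cathedral Visit starts before Gardens Photo ends → Gardens Photo and Cathedral Visit overlap.
That's a conflict, so the schedule is not conflict-free.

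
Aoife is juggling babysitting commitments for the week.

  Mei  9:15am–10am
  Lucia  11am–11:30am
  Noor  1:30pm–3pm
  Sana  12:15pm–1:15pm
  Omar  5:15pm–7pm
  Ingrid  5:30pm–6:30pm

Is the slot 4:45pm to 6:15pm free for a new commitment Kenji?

Mei: ends 10am at or before Kenji starts 4:45pm → clear.
Lucia: ends 11:30am at or before Kenji starts 4:45pm → clear.
Sana: ends 1:15pm at or before Kenji starts 4:45pm → clear.
Noor: ends 3pm at or before Kenji starts 4:45pm → clear.
Omar: starts 5:15pm before Kenji ends 6:15pm, and ends 7pm after Kenji starts 4:45pm → overlap.
Ingrid: starts 5:30pm before Kenji ends 6:15pm, and ends 6:30pm after Kenji starts 4:45pm → overlap.
Kenji overlaps Omar, Ingrid.

No — it overlaps Ingrid, Omar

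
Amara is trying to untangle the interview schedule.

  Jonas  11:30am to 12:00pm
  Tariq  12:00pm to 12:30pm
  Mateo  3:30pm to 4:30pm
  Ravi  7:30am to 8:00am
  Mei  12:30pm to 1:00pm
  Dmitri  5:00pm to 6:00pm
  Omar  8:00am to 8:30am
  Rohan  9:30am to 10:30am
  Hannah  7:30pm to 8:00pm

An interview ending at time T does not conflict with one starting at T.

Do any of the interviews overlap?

No

Two intervals overlap when each starts before the other ends.
Sorted by start: Ravi, Omar, Rohan, Jonas, Tariq, Mei, Mateo, Dmitri, Hannah.
Omar starts exactly when Ravi ends (back-to-back, no overlap), so nothing later overlaps Ravi either.
Rohan starts after Omar ends, so nothing later overlaps Omar either.
Jonas starts after Rohan ends, so nothing later overlaps Rohan either.
Tariq starts exactly when Jonas ends (back-to-back, no overlap), so nothing later overlaps Jonas either.
Mei starts exactly when Tariq ends (back-to-back, no overlap), so nothing later overlaps Tariq either.
Mateo starts after Mei ends, so nothing later overlaps Mei either.
Dmitri starts after Mateo ends, so nothing later overlaps Mateo either.
Hannah starts after Dmitri ends.
Every pair is clear; the schedule has no overlaps.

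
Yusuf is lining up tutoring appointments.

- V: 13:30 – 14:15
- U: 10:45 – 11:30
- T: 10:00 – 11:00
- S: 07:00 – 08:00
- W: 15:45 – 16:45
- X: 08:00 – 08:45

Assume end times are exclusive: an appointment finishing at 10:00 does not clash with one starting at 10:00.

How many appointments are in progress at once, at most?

Sweep the timeline, counting +1 at each start and −1 at each end (ends before starts at a tie):
07:00 start S → 1
08:00 end S → 0
08:00 start X → 1
08:45 end X → 0
10:00 start T → 1
10:45 start U → 2
11:00 end T → 1
11:30 end U → 0
13:30 start V → 1
14:15 end V → 0
15:45 start W → 1
16:45 end W → 0
Peak is 2, at 10:45 (T, U).

2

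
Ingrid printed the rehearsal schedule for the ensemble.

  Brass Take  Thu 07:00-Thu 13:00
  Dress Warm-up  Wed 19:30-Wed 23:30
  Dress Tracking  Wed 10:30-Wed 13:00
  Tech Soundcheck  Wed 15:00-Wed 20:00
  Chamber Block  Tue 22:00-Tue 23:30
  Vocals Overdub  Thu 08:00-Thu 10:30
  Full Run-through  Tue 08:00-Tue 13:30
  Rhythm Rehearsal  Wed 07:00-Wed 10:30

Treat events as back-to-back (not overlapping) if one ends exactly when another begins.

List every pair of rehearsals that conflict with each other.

Sorted by start: Full Run-through, Chamber Block, Rhythm Rehearsal, Dress Tracking, Tech Soundcheck, Dress Warm-up, Brass Take, Vocals Overdub.
Chamber Block starts after Full Run-through ends; Full Run-through is clear from here.
Rhythm Rehearsal starts after Chamber Block ends; Chamber Block is clear from here.
Dress Tracking starts exactly when Rhythm Rehearsal ends (back-to-back, no overlap); Rhythm Rehearsal is clear from here.
Tech Soundcheck starts after Dress Tracking ends; Dress Tracking is clear from here.
Dress Warm-up starts before Tech Soundcheck ends → Tech Soundcheck and Dress Warm-up overlap.
Brass Take starts after Tech Soundcheck ends; Tech Soundcheck is clear from here.
Brass Take starts after Dress Warm-up ends; Dress Warm-up is clear from here.
Vocals Overdub starts before Brass Take ends → Brass Take and Vocals Overdub overlap.

Brass Take & Vocals Overdub, Dress Warm-up & Tech Soundcheck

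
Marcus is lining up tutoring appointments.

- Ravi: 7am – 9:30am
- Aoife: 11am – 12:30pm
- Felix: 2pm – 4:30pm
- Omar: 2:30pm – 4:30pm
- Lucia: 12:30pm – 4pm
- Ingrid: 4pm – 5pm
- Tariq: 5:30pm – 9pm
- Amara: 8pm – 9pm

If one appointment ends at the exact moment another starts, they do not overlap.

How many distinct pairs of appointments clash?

Two intervals overlap when each starts before the other ends.
Sorted by start: Ravi, Aoife, Lucia, Felix, Omar, Ingrid, Tariq, Amara.
Aoife starts after Ravi ends — done with Ravi.
Lucia starts exactly when Aoife ends (back-to-back, no overlap) — done with Aoife.
Felix starts before Lucia ends → Lucia and Felix overlap.
Omar starts before Lucia ends → Lucia and Omar overlap.
Ingrid starts exactly when Lucia ends (back-to-back, no overlap) — done with Lucia.
Omar starts before Felix ends → Felix and Omar overlap.
Ingrid starts before Felix ends → Felix and Ingrid overlap.
Tariq starts after Felix ends — done with Felix.
Ingrid starts before Omar ends → Omar and Ingrid overlap.
Tariq starts after Omar ends — done with Omar.
Tariq starts after Ingrid ends — done with Ingrid.
Amara starts before Tariq ends → Tariq and Amara overlap.
Overlapping pairs: Amara & Tariq, Felix & Ingrid, Felix & Lucia, Felix & Omar, Ingrid & Omar, Lucia & Omar — 6 in total.

6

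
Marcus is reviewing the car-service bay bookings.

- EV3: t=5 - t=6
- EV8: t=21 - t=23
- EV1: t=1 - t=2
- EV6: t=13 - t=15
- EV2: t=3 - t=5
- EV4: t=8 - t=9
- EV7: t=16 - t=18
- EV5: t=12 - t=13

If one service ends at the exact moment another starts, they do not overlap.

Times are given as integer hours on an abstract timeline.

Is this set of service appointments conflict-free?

Sorted by start: EV1, EV2, EV3, EV4, EV5, EV6, EV7, EV8.
EV2 starts after EV1 ends — done with EV1.
EV3 starts exactly when EV2 ends (back-to-back, no overlap) — done with EV2.
EV4 starts after EV3 ends — done with EV3.
EV5 starts after EV4 ends — done with EV4.
EV6 starts exactly when EV5 ends (back-to-back, no overlap) — done with EV5.
EV7 starts after EV6 ends — done with EV6.
EV8 starts after EV7 ends.
Every pair is clear; the schedule has no overlaps.

Yes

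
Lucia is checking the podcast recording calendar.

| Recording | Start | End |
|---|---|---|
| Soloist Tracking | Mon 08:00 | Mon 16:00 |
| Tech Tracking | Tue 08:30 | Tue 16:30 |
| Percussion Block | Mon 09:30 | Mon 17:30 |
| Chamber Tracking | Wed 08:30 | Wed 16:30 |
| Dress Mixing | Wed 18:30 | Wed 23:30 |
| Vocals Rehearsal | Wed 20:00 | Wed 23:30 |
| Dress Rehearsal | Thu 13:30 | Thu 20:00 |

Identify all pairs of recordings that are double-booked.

Sorted by start: Soloist Tracking, Percussion Block, Tech Tracking, Chamber Tracking, Dress Mixing, Vocals Rehearsal, Dress Rehearsal.
Percussion Block starts before Soloist Tracking ends → Soloist Tracking and Percussion Block overlap.
Tech Tracking starts after Soloist Tracking ends, so Soloist Tracking has no further overlaps.
Tech Tracking starts after Percussion Block ends, so Percussion Block has no further overlaps.
Chamber Tracking starts after Tech Tracking ends, so Tech Tracking has no further overlaps.
Dress Mixing starts after Chamber Tracking ends, so Chamber Tracking has no further overlaps.
Vocals Rehearsal starts before Dress Mixing ends → Dress Mixing and Vocals Rehearsal overlap.
Dress Rehearsal starts after Dress Mixing ends.
Dress Rehearsal starts after Vocals Rehearsal ends.

Dress Mixing & Vocals Rehearsal, Percussion Block & Soloist Tracking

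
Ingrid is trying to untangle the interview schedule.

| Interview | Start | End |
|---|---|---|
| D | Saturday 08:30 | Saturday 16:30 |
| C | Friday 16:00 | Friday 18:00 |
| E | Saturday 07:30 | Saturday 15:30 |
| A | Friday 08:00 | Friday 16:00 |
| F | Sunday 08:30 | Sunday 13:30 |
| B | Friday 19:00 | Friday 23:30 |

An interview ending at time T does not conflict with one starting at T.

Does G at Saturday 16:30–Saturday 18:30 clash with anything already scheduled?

A: ends Friday 16:00 at or before G starts Saturday 16:30 → clear.
C: ends Friday 18:00 at or before G starts Saturday 16:30 → clear.
B: ends Friday 23:30 at or before G starts Saturday 16:30 → clear.
E: ends Saturday 15:30 at or before G starts Saturday 16:30 → clear.
D: ends Saturday 16:30 at or before G starts Saturday 16:30 → clear.
F: starts Sunday 08:30 at or after G ends Saturday 18:30 → clear.

No — it doesn't clash with anything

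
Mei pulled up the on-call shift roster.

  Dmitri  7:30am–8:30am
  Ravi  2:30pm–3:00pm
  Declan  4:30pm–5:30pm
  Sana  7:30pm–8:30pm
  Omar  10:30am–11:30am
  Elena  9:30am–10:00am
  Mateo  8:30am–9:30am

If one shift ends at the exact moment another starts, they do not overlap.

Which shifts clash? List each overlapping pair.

Sorted by start: Dmitri, Mateo, Elena, Omar, Ravi, Declan, Sana.
Mateo starts exactly when Dmitri ends (back-to-back, no overlap) — done with Dmitri.
Elena starts exactly when Mateo ends (back-to-back, no overlap) — done with Mateo.
Omar starts after Elena ends — done with Elena.
Ravi starts after Omar ends — done with Omar.
Declan starts after Ravi ends — done with Ravi.
Sana starts after Declan ends.

no overlapping pairs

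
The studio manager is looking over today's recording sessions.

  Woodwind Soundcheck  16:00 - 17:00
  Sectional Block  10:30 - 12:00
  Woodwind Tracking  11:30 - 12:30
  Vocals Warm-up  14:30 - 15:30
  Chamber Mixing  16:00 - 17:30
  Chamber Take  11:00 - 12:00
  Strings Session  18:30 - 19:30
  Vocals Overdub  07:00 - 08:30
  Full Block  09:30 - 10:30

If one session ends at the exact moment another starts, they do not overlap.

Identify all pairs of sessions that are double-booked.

Sorted by start: Vocals Overdub, Full Block, Sectional Block, Chamber Take, Woodwind Tracking, Vocals Warm-up, Chamber Mixing, Woodwind Soundcheck, Strings Session.
Full Block starts after Vocals Overdub ends; Vocals Overdub is clear from here.
Sectional Block starts exactly when Full Block ends (back-to-back, no overlap); Full Block is clear from here.
Chamber Take starts before Sectional Block ends → Sectional Block and Chamber Take overlap.
Woodwind Tracking starts before Sectional Block ends → Sectional Block and Woodwind Tracking overlap.
Vocals Warm-up starts after Sectional Block ends; Sectional Block is clear from here.
Woodwind Tracking starts before Chamber Take ends → Chamber Take and Woodwind Tracking overlap.
Vocals Warm-up starts after Chamber Take ends; Chamber Take is clear from here.
Vocals Warm-up starts after Woodwind Tracking ends; Woodwind Tracking is clear from here.
Chamber Mixing starts after Vocals Warm-up ends; Vocals Warm-up is clear from here.
Woodwind Soundcheck starts before Chamber Mixing ends → Chamber Mixing and Woodwind Soundcheck overlap.
Strings Session starts after Chamber Mixing ends.
Strings Session starts after Woodwind Soundcheck ends.

Chamber Mixing & Woodwind Soundcheck, Chamber Take & Sectional Block, Chamber Take & Woodwind Tracking, Sectional Block & Woodwind Tracking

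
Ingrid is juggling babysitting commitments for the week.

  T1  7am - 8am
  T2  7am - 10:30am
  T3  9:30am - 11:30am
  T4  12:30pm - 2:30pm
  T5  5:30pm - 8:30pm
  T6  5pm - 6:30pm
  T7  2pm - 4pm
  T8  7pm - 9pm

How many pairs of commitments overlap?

5

Sorted by start: T1, T2, T3, T4, T7, T6, T5, T8.
T2 starts before T1 ends → T1 and T2 overlap.
T3 starts after T1 ends, so nothing later overlaps T1 either.
T3 starts before T2 ends → T2 and T3 overlap.
T4 starts after T2 ends, so nothing later overlaps T2 either.
T4 starts after T3 ends, so nothing later overlaps T3 either.
T7 starts before T4 ends → T4 and T7 overlap.
T6 starts after T4 ends, so nothing later overlaps T4 either.
T6 starts after T7 ends, so nothing later overlaps T7 either.
T5 starts before T6 ends → T6 and T5 overlap.
T8 starts after T6 ends.
T8 starts before T5 ends → T5 and T8 overlap.
Overlapping pairs: T1 & T2, T2 & T3, T4 & T7, T5 & T6, T5 & T8 — 5 in total.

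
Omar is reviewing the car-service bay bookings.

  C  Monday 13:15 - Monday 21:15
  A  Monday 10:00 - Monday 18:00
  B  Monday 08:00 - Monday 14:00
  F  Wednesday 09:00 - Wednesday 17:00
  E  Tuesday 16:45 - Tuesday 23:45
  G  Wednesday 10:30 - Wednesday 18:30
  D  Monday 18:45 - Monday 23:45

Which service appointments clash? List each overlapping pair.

Sorted by start: B, A, C, D, E, F, G.
A starts before B ends → B and A overlap.
C starts before B ends → B and C overlap.
D starts after B ends, so nothing later overlaps B either.
C starts before A ends → A and C overlap.
D starts after A ends, so nothing later overlaps A either.
D starts before C ends → C and D overlap.
E starts after C ends, so nothing later overlaps C either.
E starts after D ends, so nothing later overlaps D either.
F starts after E ends, so nothing later overlaps E either.
G starts before F ends → F and G overlap.

A & B, A & C, B & C, C & D, F & G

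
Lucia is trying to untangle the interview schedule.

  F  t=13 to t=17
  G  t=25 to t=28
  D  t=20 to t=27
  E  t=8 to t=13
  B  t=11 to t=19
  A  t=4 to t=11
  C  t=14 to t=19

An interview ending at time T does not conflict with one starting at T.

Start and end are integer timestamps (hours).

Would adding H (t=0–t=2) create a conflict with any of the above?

No — it doesn't clash with anything

A: starts t=4 at or after H ends t=2 → clear.
E: starts t=8 at or after H ends t=2 → clear.
B: starts t=11 at or after H ends t=2 → clear.
F: starts t=13 at or after H ends t=2 → clear.
C: starts t=14 at or after H ends t=2 → clear.
D: starts t=20 at or after H ends t=2 → clear.
G: starts t=25 at or after H ends t=2 → clear.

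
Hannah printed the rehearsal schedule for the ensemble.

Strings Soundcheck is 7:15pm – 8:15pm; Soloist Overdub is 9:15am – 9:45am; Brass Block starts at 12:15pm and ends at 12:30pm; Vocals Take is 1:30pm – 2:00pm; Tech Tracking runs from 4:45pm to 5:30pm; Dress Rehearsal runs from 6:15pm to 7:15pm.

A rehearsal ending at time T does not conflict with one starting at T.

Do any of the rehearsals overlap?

Check each pair: they overlap iff neither finishes before the other starts.
Sorted by start: Soloist Overdub, Brass Block, Vocals Take, Tech Tracking, Dress Rehearsal, Strings Soundcheck.
Brass Block starts after Soloist Overdub ends, so Soloist Overdub has no further overlaps.
Vocals Take starts after Brass Block ends, so Brass Block has no further overlaps.
Tech Tracking starts after Vocals Take ends, so Vocals Take has no further overlaps.
Dress Rehearsal starts after Tech Tracking ends, so Tech Tracking has no further overlaps.
Strings Soundcheck starts exactly when Dress Rehearsal ends (back-to-back, no overlap).
Every pair is clear; the schedule has no overlaps.

No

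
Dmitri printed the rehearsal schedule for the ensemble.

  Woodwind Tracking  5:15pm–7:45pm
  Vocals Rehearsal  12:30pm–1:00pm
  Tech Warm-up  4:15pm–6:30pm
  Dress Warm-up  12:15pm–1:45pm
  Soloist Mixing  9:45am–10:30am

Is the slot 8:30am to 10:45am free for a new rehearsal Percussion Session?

No — it overlaps Soloist Mixing

Soloist Mixing: starts 9:45am before Percussion Session ends 10:45am, and ends 10:30am after Percussion Session starts 8:30am → overlap.
Dress Warm-up: starts 12:15pm at or after Percussion Session ends 10:45am → clear.
Vocals Rehearsal: starts 12:30pm at or after Percussion Session ends 10:45am → clear.
Tech Warm-up: starts 4:15pm at or after Percussion Session ends 10:45am → clear.
Woodwind Tracking: starts 5:15pm at or after Percussion Session ends 10:45am → clear.
Percussion Session overlaps Soloist Mixing.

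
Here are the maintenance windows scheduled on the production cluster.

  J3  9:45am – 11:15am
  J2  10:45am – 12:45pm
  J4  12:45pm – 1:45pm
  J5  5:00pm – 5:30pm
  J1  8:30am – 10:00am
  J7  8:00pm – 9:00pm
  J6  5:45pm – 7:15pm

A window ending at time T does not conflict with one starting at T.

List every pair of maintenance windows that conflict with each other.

Sorted by start: J1, J3, J2, J4, J5, J6, J7.
J3 starts before J1 ends → J1 and J3 overlap.
J2 starts after J1 ends, so J1 has no further overlaps.
J2 starts before J3 ends → J3 and J2 overlap.
J4 starts after J3 ends, so J3 has no further overlaps.
J4 starts exactly when J2 ends (back-to-back, no overlap), so J2 has no further overlaps.
J5 starts after J4 ends, so J4 has no further overlaps.
J6 starts after J5 ends, so J5 has no further overlaps.
J7 starts after J6 ends.

J1 & J3, J2 & J3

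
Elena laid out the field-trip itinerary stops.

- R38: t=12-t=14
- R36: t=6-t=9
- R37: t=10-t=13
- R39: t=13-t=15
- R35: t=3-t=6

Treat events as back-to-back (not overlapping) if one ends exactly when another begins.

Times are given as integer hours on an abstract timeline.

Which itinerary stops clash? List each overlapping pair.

Sorted by start: R35, R36, R37, R38, R39.
R36 starts exactly when R35 ends (back-to-back, no overlap), so nothing later overlaps R35 either.
R37 starts after R36 ends, so nothing later overlaps R36 either.
R38 starts before R37 ends → R37 and R38 overlap.
R39 starts exactly when R37 ends (back-to-back, no overlap).
R39 starts before R38 ends → R38 and R39 overlap.

R37 & R38, R38 & R39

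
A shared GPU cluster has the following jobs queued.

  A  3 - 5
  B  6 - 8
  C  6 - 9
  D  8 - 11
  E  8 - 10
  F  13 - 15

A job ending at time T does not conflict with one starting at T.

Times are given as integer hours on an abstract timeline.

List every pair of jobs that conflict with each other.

Sorted by start: A, B, C, D, E, F.
B starts after A ends, so A has no further overlaps.
C starts before B ends → B and C overlap.
D starts exactly when B ends (back-to-back, no overlap), so B has no further overlaps.
D starts before C ends → C and D overlap.
E starts before C ends → C and E overlap.
F starts after C ends.
E starts before D ends → D and E overlap.
F starts after D ends.
F starts after E ends.

B & C, C & D, C & E, D & E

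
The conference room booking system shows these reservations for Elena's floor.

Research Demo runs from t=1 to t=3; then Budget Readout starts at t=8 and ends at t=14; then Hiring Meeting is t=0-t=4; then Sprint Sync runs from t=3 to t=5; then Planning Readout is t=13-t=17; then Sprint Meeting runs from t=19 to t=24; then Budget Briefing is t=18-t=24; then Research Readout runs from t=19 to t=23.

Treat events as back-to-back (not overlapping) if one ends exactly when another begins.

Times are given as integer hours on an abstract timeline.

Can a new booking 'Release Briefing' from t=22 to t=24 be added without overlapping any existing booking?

Hiring Meeting: ends t=4 at or before Release Briefing starts t=22 → clear.
Research Demo: ends t=3 at or before Release Briefing starts t=22 → clear.
Sprint Sync: ends t=5 at or before Release Briefing starts t=22 → clear.
Budget Readout: ends t=14 at or before Release Briefing starts t=22 → clear.
Planning Readout: ends t=17 at or before Release Briefing starts t=22 → clear.
Budget Briefing: starts t=18 before Release Briefing ends t=24, and ends t=24 after Release Briefing starts t=22 → overlap.
Sprint Meeting: starts t=19 before Release Briefing ends t=24, and ends t=24 after Release Briefing starts t=22 → overlap.
Research Readout: starts t=19 before Release Briefing ends t=24, and ends t=23 after Release Briefing starts t=22 → overlap.
Release Briefing overlaps Sprint Meeting, Budget Briefing, Research Readout.

No — it overlaps Budget Briefing, Research Readout, Sprint Meeting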